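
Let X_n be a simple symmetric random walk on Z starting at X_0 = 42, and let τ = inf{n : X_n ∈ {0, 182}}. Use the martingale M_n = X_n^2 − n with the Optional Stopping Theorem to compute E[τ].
E[τ] = 5880

M_n = X_n^2 − n is a martingale (since E[X_{n+1}^2 | F_n] = X_n^2 + 1). By OST (τ has finite mean in a bounded region), E[M_τ] = E[M_0] = X_0^2 − 0 = 42^2 = 1764. Also E[M_τ] = E[X_τ^2] − E[τ]. The walk exits at 0 or 182, with P(hit 182 first) = 42/182, so E[X_τ^2] = 182^2 · 42/182 + 0 = 7644. Thus E[τ] = E[X_τ^2] − E[M_τ] = 7644 − 1764 = 5880 = 42(182 − 42) = 5880.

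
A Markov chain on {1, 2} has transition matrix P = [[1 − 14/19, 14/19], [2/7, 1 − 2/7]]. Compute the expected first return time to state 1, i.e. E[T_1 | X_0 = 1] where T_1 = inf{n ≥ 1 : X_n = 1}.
E[T_1 | X_0 = 1] = 1/π_1 = 68/19

For an irreducible recurrent Markov chain with stationary distribution π, E[T_i | X_0 = i] = 1/π_i (Kac's formula). Here π_1 = (2/7)/(14/19 + 2/7) = (2/7)/(136/133) = 19/68, so E[T_1 | X_0 = 1] = 1/π_1 = (14/19 + 2/7)/(2/7) = (136/133)/(2/7) = 68/19.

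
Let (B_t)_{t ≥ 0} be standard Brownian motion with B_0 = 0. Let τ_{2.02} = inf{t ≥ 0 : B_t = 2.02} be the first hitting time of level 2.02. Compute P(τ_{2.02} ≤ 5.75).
P(τ_{2.02} ≤ 5.75) = 2(1 − Φ(2.02/√5.75)) = 2(1 − Φ(0.8424)) ≈ 0.3996

By the reflection principle for standard BM, P(τ_b ≤ t) = 2 · P(B_t ≥ b). Since B_t ~ N(0, t), P(B_t ≥ 2.02) = 1 − Φ(2.02/√t) = 1 − Φ(2.02/√5.75) = 1 − Φ(0.8424) ≈ 0.19978. Doubling: P(τ_{2.02} ≤ 5.75) ≈ 2 · 0.19978 = 0.39956 ≈ 0.3996.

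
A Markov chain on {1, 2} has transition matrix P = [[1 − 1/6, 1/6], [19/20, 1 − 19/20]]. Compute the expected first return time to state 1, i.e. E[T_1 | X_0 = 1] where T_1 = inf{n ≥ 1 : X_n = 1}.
E[T_1 | X_0 = 1] = 1/π_1 = 67/57

For an irreducible recurrent Markov chain with stationary distribution π, E[T_i | X_0 = i] = 1/π_i (Kac's formula). Here π_1 = (19/20)/(1/6 + 19/20) = (19/20)/(67/60) = 57/67, so E[T_1 | X_0 = 1] = 1/π_1 = (1/6 + 19/20)/(19/20) = (67/60)/(19/20) = 67/57.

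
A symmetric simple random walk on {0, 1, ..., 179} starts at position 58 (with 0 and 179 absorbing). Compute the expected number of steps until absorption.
E[τ | X_0 = 58] = 7018

Let v_k = E[τ | X_0 = k]. Boundary: v_0 = v_179 = 0. Recurrence: v_k = 1 + (v_{k-1} + v_{k+1})/2 for 1 ≤ k ≤ 178. The particular solution to v_k − (v_{k-1} + v_{k+1})/2 = 1 is v_k = −k^2. Adding homogeneous solution A + B k and matching boundaries gives v_k = k (179 − k). Substituting k = 58: v_58 = 58 · 121 = 7018.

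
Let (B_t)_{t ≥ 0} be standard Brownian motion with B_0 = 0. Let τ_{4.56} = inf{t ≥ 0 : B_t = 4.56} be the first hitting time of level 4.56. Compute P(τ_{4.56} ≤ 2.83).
P(τ_{4.56} ≤ 2.83) = 2(1 − Φ(4.56/√2.83)) = 2(1 − Φ(2.7106)) ≈ 0.0067

By the reflection principle for standard BM, P(τ_b ≤ t) = 2 · P(B_t ≥ b). Since B_t ~ N(0, t), P(B_t ≥ 4.56) = 1 − Φ(4.56/√t) = 1 − Φ(4.56/√2.83) = 1 − Φ(2.7106) ≈ 0.00336. Doubling: P(τ_{4.56} ≤ 2.83) ≈ 2 · 0.00336 = 0.00672 ≈ 0.0067.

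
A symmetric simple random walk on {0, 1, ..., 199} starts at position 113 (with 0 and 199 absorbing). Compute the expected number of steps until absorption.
E[τ | X_0 = 113] = 9718

Let v_k = E[τ | X_0 = k]. Boundary: v_0 = v_199 = 0. Recurrence: v_k = 1 + (v_{k-1} + v_{k+1})/2 for 1 ≤ k ≤ 198. The particular solution to v_k − (v_{k-1} + v_{k+1})/2 = 1 is v_k = −k^2. Adding homogeneous solution A + B k and matching boundaries gives v_k = k (199 − k). Substituting k = 113: v_113 = 113 · 86 = 9718.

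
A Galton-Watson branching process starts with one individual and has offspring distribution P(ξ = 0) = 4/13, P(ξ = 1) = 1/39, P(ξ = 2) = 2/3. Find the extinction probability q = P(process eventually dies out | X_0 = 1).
q = 6/13

The pgf is f(s) = 4/13 + 1/39·s + 2/3·s². The extinction probability q is the smallest fixed point of f in [0, 1]. Setting s = f(s):
  2/3·s² + (1/39 − 1)·s + 4/13 = 0
  2/3·s² − (4/13 + 2/3)·s + 4/13 = 0
which factors as (s − 1)·(2/3·s − 4/13) = 0, giving roots s = 1 and s = (4/13)/(2/3) = 6/13.
Mean offspring μ = 1/39 + 2·2/3 = 53/39 > 1 (supercritical), so q < 1. The extinction probability is the smaller root: q = (4/13)/(2/3) = 6/13.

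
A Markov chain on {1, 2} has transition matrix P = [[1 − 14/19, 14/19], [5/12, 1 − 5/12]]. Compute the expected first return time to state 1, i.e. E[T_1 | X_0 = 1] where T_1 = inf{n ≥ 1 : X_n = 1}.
E[T_1 | X_0 = 1] = 1/π_1 = 263/95

For an irreducible recurrent Markov chain with stationary distribution π, E[T_i | X_0 = i] = 1/π_i (Kac's formula). Here π_1 = (5/12)/(14/19 + 5/12) = (5/12)/(263/228) = 95/263, so E[T_1 | X_0 = 1] = 1/π_1 = (14/19 + 5/12)/(5/12) = (263/228)/(5/12) = 263/95.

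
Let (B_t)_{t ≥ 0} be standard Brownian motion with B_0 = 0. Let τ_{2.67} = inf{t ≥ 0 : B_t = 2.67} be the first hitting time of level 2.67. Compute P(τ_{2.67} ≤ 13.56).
P(τ_{2.67} ≤ 13.56) = 2(1 − Φ(2.67/√13.56)) = 2(1 − Φ(0.7251)) ≈ 0.4684

By the reflection principle for standard BM, P(τ_b ≤ t) = 2 · P(B_t ≥ b). Since B_t ~ N(0, t), P(B_t ≥ 2.67) = 1 − Φ(2.67/√t) = 1 − Φ(2.67/√13.56) = 1 − Φ(0.7251) ≈ 0.23420. Doubling: P(τ_{2.67} ≤ 13.56) ≈ 2 · 0.23420 = 0.46840 ≈ 0.4684.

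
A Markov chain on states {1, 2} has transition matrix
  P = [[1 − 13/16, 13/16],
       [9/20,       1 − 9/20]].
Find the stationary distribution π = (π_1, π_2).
π_1 = 36/101, π_2 = 65/101

Solve πP = π with π_1 + π_2 = 1. From πP = π: π_1 · (1 − 13/16) + π_2 · 9/20 = π_1 ⇒ π_2 · 9/20 = π_1 · 13/16 ⇒ π_2/π_1 = (13/16)/(9/20) = 65/36. Together with π_1 + π_2 = 1:
  π_1 = (9/20)/(13/16 + 9/20) = (9/20)/(101/80) = 36/101,
  π_2 = (13/16)/(13/16 + 9/20) = (13/16)/(101/80) = 65/101.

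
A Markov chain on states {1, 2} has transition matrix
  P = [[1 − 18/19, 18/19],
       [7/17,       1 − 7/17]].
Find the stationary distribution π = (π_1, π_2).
π_1 = 133/439, π_2 = 306/439

Solve πP = π with π_1 + π_2 = 1. From πP = π: π_1 · (1 − 18/19) + π_2 · 7/17 = π_1 ⇒ π_2 · 7/17 = π_1 · 18/19 ⇒ π_2/π_1 = (18/19)/(7/17) = 306/133. Together with π_1 + π_2 = 1:
  π_1 = (7/17)/(18/19 + 7/17) = (7/17)/(439/323) = 133/439,
  π_2 = (18/19)/(18/19 + 7/17) = (18/19)/(439/323) = 306/439.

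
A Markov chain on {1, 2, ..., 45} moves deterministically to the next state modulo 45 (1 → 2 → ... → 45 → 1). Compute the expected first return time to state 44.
E[T_44 | X_0 = 44] = 45

The chain cycles deterministically, so starting at state 44 it returns in exactly 45 steps. Equivalently, the stationary distribution is uniform π_j = 1/45 for every state j, so by Kac's formula E[T_44] = 1/π_44 = 45.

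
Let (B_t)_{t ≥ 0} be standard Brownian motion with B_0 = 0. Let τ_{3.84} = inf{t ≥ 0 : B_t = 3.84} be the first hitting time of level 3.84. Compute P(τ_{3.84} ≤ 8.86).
P(τ_{3.84} ≤ 8.86) = 2(1 − Φ(3.84/√8.86)) = 2(1 − Φ(1.2901)) ≈ 0.1970

By the reflection principle for standard BM, P(τ_b ≤ t) = 2 · P(B_t ≥ b). Since B_t ~ N(0, t), P(B_t ≥ 3.84) = 1 − Φ(3.84/√t) = 1 − Φ(3.84/√8.86) = 1 − Φ(1.2901) ≈ 0.09851. Doubling: P(τ_{3.84} ≤ 8.86) ≈ 2 · 0.09851 = 0.19702 ≈ 0.1970.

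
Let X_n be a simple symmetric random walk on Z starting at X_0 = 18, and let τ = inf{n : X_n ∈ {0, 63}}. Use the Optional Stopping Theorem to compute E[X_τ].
E[X_τ] = 18

X_n is a martingale and τ is a bounded-mean stopping time (indeed τ is finite a.s. with bounded expectation since the walk is in a bounded region). By the OST, E[X_τ] = E[X_0] = 18. Equivalently: E[X_τ] = 63 · P(hit 63 first) + 0 · P(hit 0 first) = 63 · (18/63) = 18.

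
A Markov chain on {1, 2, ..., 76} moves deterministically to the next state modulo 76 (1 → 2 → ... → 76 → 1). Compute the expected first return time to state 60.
E[T_60 | X_0 = 60] = 76

The chain cycles deterministically, so starting at state 60 it returns in exactly 76 steps. Equivalently, the stationary distribution is uniform π_j = 1/76 for every state j, so by Kac's formula E[T_60] = 1/π_60 = 76.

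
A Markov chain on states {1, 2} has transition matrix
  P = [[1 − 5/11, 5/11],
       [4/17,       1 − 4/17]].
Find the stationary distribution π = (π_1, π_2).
π_1 = 44/129, π_2 = 85/129

Solve πP = π with π_1 + π_2 = 1. From πP = π: π_1 · (1 − 5/11) + π_2 · 4/17 = π_1 ⇒ π_2 · 4/17 = π_1 · 5/11 ⇒ π_2/π_1 = (5/11)/(4/17) = 85/44. Together with π_1 + π_2 = 1:
  π_1 = (4/17)/(5/11 + 4/17) = (4/17)/(129/187) = 44/129,
  π_2 = (5/11)/(5/11 + 4/17) = (5/11)/(129/187) = 85/129.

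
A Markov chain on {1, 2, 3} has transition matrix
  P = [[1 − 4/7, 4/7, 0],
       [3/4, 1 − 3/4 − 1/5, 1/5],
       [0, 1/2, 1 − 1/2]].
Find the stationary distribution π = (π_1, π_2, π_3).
π = (15/31, 80/217, 32/217)

This is a birth-death chain on three states, which satisfies detailed balance: π_1 · P_{12} = π_2 · P_{21} and π_2 · P_{23} = π_3 · P_{32}.
From π_1 · 4/7 = π_2 · 3/4: π_2/π_1 = (4/7)/(3/4) = 16/21.
From π_2 · 1/5 = π_3 · 1/2: π_3/π_2 = (1/5)/(1/2) = 2/5.
Take π_1 proportional to 1; then unnormalized π = (1, 16/21, 32/105). Normalize by dividing by the sum 31/15:
  π = (15/31, 80/217, 32/217).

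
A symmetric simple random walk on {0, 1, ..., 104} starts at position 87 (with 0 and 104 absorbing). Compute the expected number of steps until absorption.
E[τ | X_0 = 87] = 1479

Let v_k = E[τ | X_0 = k]. Boundary: v_0 = v_104 = 0. Recurrence: v_k = 1 + (v_{k-1} + v_{k+1})/2 for 1 ≤ k ≤ 103. The particular solution to v_k − (v_{k-1} + v_{k+1})/2 = 1 is v_k = −k^2. Adding homogeneous solution A + B k and matching boundaries gives v_k = k (104 − k). Substituting k = 87: v_87 = 87 · 17 = 1479.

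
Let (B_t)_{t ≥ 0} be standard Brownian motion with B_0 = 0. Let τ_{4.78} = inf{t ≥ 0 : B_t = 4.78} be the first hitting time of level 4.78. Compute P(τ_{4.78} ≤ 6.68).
P(τ_{4.78} ≤ 6.68) = 2(1 − Φ(4.78/√6.68)) = 2(1 − Φ(1.8494)) ≈ 0.0644

By the reflection principle for standard BM, P(τ_b ≤ t) = 2 · P(B_t ≥ b). Since B_t ~ N(0, t), P(B_t ≥ 4.78) = 1 − Φ(4.78/√t) = 1 − Φ(4.78/√6.68) = 1 − Φ(1.8494) ≈ 0.03220. Doubling: P(τ_{4.78} ≤ 6.68) ≈ 2 · 0.03220 = 0.06440 ≈ 0.0644.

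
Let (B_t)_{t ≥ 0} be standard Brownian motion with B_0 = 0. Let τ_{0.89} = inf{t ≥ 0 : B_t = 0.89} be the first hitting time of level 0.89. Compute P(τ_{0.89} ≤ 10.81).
P(τ_{0.89} ≤ 10.81) = 2(1 − Φ(0.89/√10.81)) = 2(1 − Φ(0.2707)) ≈ 0.7866

By the reflection principle for standard BM, P(τ_b ≤ t) = 2 · P(B_t ≥ b). Since B_t ~ N(0, t), P(B_t ≥ 0.89) = 1 − Φ(0.89/√t) = 1 − Φ(0.89/√10.81) = 1 − Φ(0.2707) ≈ 0.39331. Doubling: P(τ_{0.89} ≤ 10.81) ≈ 2 · 0.39331 = 0.78662 ≈ 0.7866.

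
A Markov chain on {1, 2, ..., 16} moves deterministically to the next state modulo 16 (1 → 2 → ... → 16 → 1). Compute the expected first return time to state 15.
E[T_15 | X_0 = 15] = 16

The chain cycles deterministically, so starting at state 15 it returns in exactly 16 steps. Equivalently, the stationary distribution is uniform π_j = 1/16 for every state j, so by Kac's formula E[T_15] = 1/π_15 = 16.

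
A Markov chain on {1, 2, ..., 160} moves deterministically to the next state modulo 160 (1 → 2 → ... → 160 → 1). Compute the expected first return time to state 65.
E[T_65 | X_0 = 65] = 160

The chain cycles deterministically, so starting at state 65 it returns in exactly 160 steps. Equivalently, the stationary distribution is uniform π_j = 1/160 for every state j, so by Kac's formula E[T_65] = 1/π_65 = 160.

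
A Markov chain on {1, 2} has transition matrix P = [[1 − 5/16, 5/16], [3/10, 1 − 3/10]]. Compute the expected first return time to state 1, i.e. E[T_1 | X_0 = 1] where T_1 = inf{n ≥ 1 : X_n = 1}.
E[T_1 | X_0 = 1] = 1/π_1 = 49/24

For an irreducible recurrent Markov chain with stationary distribution π, E[T_i | X_0 = i] = 1/π_i (Kac's formula). Here π_1 = (3/10)/(5/16 + 3/10) = (3/10)/(49/80) = 24/49, so E[T_1 | X_0 = 1] = 1/π_1 = (5/16 + 3/10)/(3/10) = (49/80)/(3/10) = 49/24.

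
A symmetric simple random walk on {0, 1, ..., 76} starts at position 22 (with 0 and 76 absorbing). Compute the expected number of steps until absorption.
E[τ | X_0 = 22] = 1188

Let v_k = E[τ | X_0 = k]. Boundary: v_0 = v_76 = 0. Recurrence: v_k = 1 + (v_{k-1} + v_{k+1})/2 for 1 ≤ k ≤ 75. The particular solution to v_k − (v_{k-1} + v_{k+1})/2 = 1 is v_k = −k^2. Adding homogeneous solution A + B k and matching boundaries gives v_k = k (76 − k). Substituting k = 22: v_22 = 22 · 54 = 1188.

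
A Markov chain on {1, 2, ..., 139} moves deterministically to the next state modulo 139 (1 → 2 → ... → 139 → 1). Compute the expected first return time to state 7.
E[T_7 | X_0 = 7] = 139

The chain cycles deterministically, so starting at state 7 it returns in exactly 139 steps. Equivalently, the stationary distribution is uniform π_j = 1/139 for every state j, so by Kac's formula E[T_7] = 1/π_7 = 139.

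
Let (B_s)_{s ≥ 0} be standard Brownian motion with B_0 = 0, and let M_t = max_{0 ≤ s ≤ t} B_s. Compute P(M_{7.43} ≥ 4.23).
P(M_{7.43} ≥ 4.23) = 2·P(B_{7.43} ≥ 4.23) = 2(1 − Φ(4.23/√7.43)) ≈ 0.1207

By the reflection principle for Brownian motion, P(M_t ≥ a) = 2 · P(B_t ≥ a) for a ≥ 0. Since B_t ~ N(0, t), P(B_t ≥ 4.23) = 1 − Φ(4.23/√t) = 1 − Φ(4.23/√7.43) = 1 − Φ(1.5518). So
  P(M_{7.43} ≥ 4.23) = 2(1 − Φ(1.5518)) ≈ 0.1207.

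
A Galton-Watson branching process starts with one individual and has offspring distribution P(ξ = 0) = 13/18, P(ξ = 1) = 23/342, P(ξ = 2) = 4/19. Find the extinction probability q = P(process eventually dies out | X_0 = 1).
q = 1

Mean offspring μ = 0·13/18 + 1·23/342 + 2·4/19 = 167/342 ≤ 1. For μ ≤ 1 with offspring not concentrated at 1, the Galton-Watson process goes extinct almost surely, so q = 1.
(Algebraic check: The pgf is f(s) = 13/18 + 23/342·s + 4/19·s². The extinction probability q is the smallest fixed point of f in [0, 1]. Setting s = f(s):
  4/19·s² + (23/342 − 1)·s + 13/18 = 0
  4/19·s² − (13/18 + 4/19)·s + 13/18 = 0
which factors as (s − 1)·(4/19·s − 13/18) = 0, giving roots s = 1 and s = (13/18)/(4/19) = 247/72. Since 247/72 ≥ 1, the smallest root in [0, 1] is s = 1.)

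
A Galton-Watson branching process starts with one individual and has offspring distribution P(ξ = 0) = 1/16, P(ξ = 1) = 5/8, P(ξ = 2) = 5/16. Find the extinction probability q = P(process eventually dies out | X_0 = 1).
q = 1/5

The pgf is f(s) = 1/16 + 5/8·s + 5/16·s². The extinction probability q is the smallest fixed point of f in [0, 1]. Setting s = f(s):
  5/16·s² + (5/8 − 1)·s + 1/16 = 0
  5/16·s² − (1/16 + 5/16)·s + 1/16 = 0
which factors as (s − 1)·(5/16·s − 1/16) = 0, giving roots s = 1 and s = (1/16)/(5/16) = 1/5.
Mean offspring μ = 5/8 + 2·5/16 = 5/4 > 1 (supercritical), so q < 1. The extinction probability is the smaller root: q = (1/16)/(5/16) = 1/5.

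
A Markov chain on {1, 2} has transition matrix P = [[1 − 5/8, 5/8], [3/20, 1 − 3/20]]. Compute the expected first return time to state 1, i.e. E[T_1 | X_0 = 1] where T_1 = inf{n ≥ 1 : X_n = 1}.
E[T_1 | X_0 = 1] = 1/π_1 = 31/6

For an irreducible recurrent Markov chain with stationary distribution π, E[T_i | X_0 = i] = 1/π_i (Kac's formula). Here π_1 = (3/20)/(5/8 + 3/20) = (3/20)/(31/40) = 6/31, so E[T_1 | X_0 = 1] = 1/π_1 = (5/8 + 3/20)/(3/20) = (31/40)/(3/20) = 31/6.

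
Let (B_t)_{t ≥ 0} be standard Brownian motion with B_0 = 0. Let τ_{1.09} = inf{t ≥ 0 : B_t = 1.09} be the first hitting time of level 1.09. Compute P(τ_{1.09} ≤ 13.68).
P(τ_{1.09} ≤ 13.68) = 2(1 − Φ(1.09/√13.68)) = 2(1 − Φ(0.2947)) ≈ 0.7682

By the reflection principle for standard BM, P(τ_b ≤ t) = 2 · P(B_t ≥ b). Since B_t ~ N(0, t), P(B_t ≥ 1.09) = 1 − Φ(1.09/√t) = 1 − Φ(1.09/√13.68) = 1 − Φ(0.2947) ≈ 0.38411. Doubling: P(τ_{1.09} ≤ 13.68) ≈ 2 · 0.38411 = 0.76822 ≈ 0.7682.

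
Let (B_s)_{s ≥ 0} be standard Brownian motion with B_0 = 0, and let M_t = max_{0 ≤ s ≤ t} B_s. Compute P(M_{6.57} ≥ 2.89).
P(M_{6.57} ≥ 2.89) = 2·P(B_{6.57} ≥ 2.89) = 2(1 − Φ(2.89/√6.57)) ≈ 0.2595

By the reflection principle for Brownian motion, P(M_t ≥ a) = 2 · P(B_t ≥ a) for a ≥ 0. Since B_t ~ N(0, t), P(B_t ≥ 2.89) = 1 − Φ(2.89/√t) = 1 − Φ(2.89/√6.57) = 1 − Φ(1.1275). So
  P(M_{6.57} ≥ 2.89) = 2(1 − Φ(1.1275)) ≈ 0.2595.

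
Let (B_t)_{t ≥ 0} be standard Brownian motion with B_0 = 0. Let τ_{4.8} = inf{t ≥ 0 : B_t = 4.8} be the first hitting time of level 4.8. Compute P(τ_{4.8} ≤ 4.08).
P(τ_{4.8} ≤ 4.08) = 2(1 − Φ(4.8/√4.08)) = 2(1 − Φ(2.3764)) ≈ 0.0175

By the reflection principle for standard BM, P(τ_b ≤ t) = 2 · P(B_t ≥ b). Since B_t ~ N(0, t), P(B_t ≥ 4.8) = 1 − Φ(4.8/√t) = 1 − Φ(4.8/√4.08) = 1 − Φ(2.3764) ≈ 0.00874. Doubling: P(τ_{4.8} ≤ 4.08) ≈ 2 · 0.00874 = 0.01748 ≈ 0.0175.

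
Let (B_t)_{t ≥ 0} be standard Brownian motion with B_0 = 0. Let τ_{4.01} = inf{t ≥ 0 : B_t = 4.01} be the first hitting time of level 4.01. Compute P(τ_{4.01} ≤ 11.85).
P(τ_{4.01} ≤ 11.85) = 2(1 − Φ(4.01/√11.85)) = 2(1 − Φ(1.1649)) ≈ 0.2441

By the reflection principle for standard BM, P(τ_b ≤ t) = 2 · P(B_t ≥ b). Since B_t ~ N(0, t), P(B_t ≥ 4.01) = 1 − Φ(4.01/√t) = 1 − Φ(4.01/√11.85) = 1 − Φ(1.1649) ≈ 0.12203. Doubling: P(τ_{4.01} ≤ 11.85) ≈ 2 · 0.12203 = 0.24406 ≈ 0.2441.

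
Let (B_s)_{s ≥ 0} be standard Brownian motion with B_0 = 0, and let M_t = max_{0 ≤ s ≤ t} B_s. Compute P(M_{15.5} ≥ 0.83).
P(M_{15.5} ≥ 0.83) = 2·P(B_{15.5} ≥ 0.83) = 2(1 − Φ(0.83/√15.5)) ≈ 0.8330

By the reflection principle for Brownian motion, P(M_t ≥ a) = 2 · P(B_t ≥ a) for a ≥ 0. Since B_t ~ N(0, t), P(B_t ≥ 0.83) = 1 − Φ(0.83/√t) = 1 − Φ(0.83/√15.5) = 1 − Φ(0.2108). So
  P(M_{15.5} ≥ 0.83) = 2(1 − Φ(0.2108)) ≈ 0.8330.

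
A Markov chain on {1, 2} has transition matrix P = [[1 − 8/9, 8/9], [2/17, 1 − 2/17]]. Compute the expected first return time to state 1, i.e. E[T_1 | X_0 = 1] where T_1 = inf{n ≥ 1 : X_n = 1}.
E[T_1 | X_0 = 1] = 1/π_1 = 77/9

For an irreducible recurrent Markov chain with stationary distribution π, E[T_i | X_0 = i] = 1/π_i (Kac's formula). Here π_1 = (2/17)/(8/9 + 2/17) = (2/17)/(154/153) = 9/77, so E[T_1 | X_0 = 1] = 1/π_1 = (8/9 + 2/17)/(2/17) = (154/153)/(2/17) = 77/9.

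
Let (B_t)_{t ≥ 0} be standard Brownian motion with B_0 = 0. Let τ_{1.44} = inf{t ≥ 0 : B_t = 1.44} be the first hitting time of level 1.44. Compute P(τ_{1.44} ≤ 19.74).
P(τ_{1.44} ≤ 19.74) = 2(1 − Φ(1.44/√19.74)) = 2(1 − Φ(0.3241)) ≈ 0.7459

By the reflection principle for standard BM, P(τ_b ≤ t) = 2 · P(B_t ≥ b). Since B_t ~ N(0, t), P(B_t ≥ 1.44) = 1 − Φ(1.44/√t) = 1 − Φ(1.44/√19.74) = 1 − Φ(0.3241) ≈ 0.37293. Doubling: P(τ_{1.44} ≤ 19.74) ≈ 2 · 0.37293 = 0.74586 ≈ 0.7459.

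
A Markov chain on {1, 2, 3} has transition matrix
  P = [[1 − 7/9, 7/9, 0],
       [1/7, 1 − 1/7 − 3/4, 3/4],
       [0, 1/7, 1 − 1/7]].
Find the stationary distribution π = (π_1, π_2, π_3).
π = (36/1261, 196/1261, 1029/1261)

This is a birth-death chain on three states, which satisfies detailed balance: π_1 · P_{12} = π_2 · P_{21} and π_2 · P_{23} = π_3 · P_{32}.
From π_1 · 7/9 = π_2 · 1/7: π_2/π_1 = (7/9)/(1/7) = 49/9.
From π_2 · 3/4 = π_3 · 1/7: π_3/π_2 = (3/4)/(1/7) = 21/4.
Take π_1 proportional to 1; then unnormalized π = (1, 49/9, 343/12). Normalize by dividing by the sum 1261/36:
  π = (36/1261, 196/1261, 1029/1261).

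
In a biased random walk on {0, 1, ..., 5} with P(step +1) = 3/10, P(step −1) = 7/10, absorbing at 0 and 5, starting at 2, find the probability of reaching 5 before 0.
P(hit 5 before 0) = (1 − (7/3)^2) / (1 − (7/3)^5) = 270/4141

Let u_k denote P(reach 5 before 0 | start at k). Boundary: u_0 = 0, u_5 = 1. Recurrence: u_k = 3/10·u_{k+1} + 7/10·u_{k-1} for 1 ≤ k ≤ 4. Try u_k = A + B·r^k with r = q/p = (7/10)/(3/10) = 7/3. Substitution satisfies the recurrence; boundary conditions give:
  u_k = (1 − r^k) / (1 − r^N) = (1 − (7/3)^2) / (1 − (7/3)^5) = 270/4141.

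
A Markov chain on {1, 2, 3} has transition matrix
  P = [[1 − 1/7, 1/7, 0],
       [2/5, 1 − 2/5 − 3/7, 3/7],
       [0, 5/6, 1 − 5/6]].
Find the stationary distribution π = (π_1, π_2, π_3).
π = (98/151, 35/151, 18/151)

This is a birth-death chain on three states, which satisfies detailed balance: π_1 · P_{12} = π_2 · P_{21} and π_2 · P_{23} = π_3 · P_{32}.
From π_1 · 1/7 = π_2 · 2/5: π_2/π_1 = (1/7)/(2/5) = 5/14.
From π_2 · 3/7 = π_3 · 5/6: π_3/π_2 = (3/7)/(5/6) = 18/35.
Take π_1 proportional to 1; then unnormalized π = (1, 5/14, 9/49). Normalize by dividing by the sum 151/98:
  π = (98/151, 35/151, 18/151).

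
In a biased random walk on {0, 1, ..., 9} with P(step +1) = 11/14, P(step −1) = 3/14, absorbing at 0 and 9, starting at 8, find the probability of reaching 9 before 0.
P(hit 9 before 0) = (1 − (3/11)^8) / (1 − (3/11)^9) = 294734440/294741001

Let u_k denote P(reach 9 before 0 | start at k). Boundary: u_0 = 0, u_9 = 1. Recurrence: u_k = 11/14·u_{k+1} + 3/14·u_{k-1} for 1 ≤ k ≤ 8. Try u_k = A + B·r^k with r = q/p = (3/14)/(11/14) = 3/11. Substitution satisfies the recurrence; boundary conditions give:
  u_k = (1 − r^k) / (1 − r^N) = (1 − (3/11)^8) / (1 − (3/11)^9) = 294734440/294741001.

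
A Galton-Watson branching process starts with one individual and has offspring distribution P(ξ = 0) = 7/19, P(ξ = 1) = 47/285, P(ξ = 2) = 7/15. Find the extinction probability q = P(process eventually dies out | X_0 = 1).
q = 15/19

The pgf is f(s) = 7/19 + 47/285·s + 7/15·s². The extinction probability q is the smallest fixed point of f in [0, 1]. Setting s = f(s):
  7/15·s² + (47/285 − 1)·s + 7/19 = 0
  7/15·s² − (7/19 + 7/15)·s + 7/19 = 0
which factors as (s − 1)·(7/15·s − 7/19) = 0, giving roots s = 1 and s = (7/19)/(7/15) = 15/19.
Mean offspring μ = 47/285 + 2·7/15 = 313/285 > 1 (supercritical), so q < 1. The extinction probability is the smaller root: q = (7/19)/(7/15) = 15/19.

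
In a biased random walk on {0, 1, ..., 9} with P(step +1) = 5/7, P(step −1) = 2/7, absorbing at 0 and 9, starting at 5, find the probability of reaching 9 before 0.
P(hit 9 before 0) = (1 − (2/5)^5) / (1 − (2/5)^9) = 644375/650871

Let u_k denote P(reach 9 before 0 | start at k). Boundary: u_0 = 0, u_9 = 1. Recurrence: u_k = 5/7·u_{k+1} + 2/7·u_{k-1} for 1 ≤ k ≤ 8. Try u_k = A + B·r^k with r = q/p = (2/7)/(5/7) = 2/5. Substitution satisfies the recurrence; boundary conditions give:
  u_k = (1 − r^k) / (1 − r^N) = (1 − (2/5)^5) / (1 − (2/5)^9) = 644375/650871.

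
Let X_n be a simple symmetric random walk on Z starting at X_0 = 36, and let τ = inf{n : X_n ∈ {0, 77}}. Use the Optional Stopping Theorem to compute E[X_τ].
E[X_τ] = 36

X_n is a martingale and τ is a bounded-mean stopping time (indeed τ is finite a.s. with bounded expectation since the walk is in a bounded region). By the OST, E[X_τ] = E[X_0] = 36. Equivalently: E[X_τ] = 77 · P(hit 77 first) + 0 · P(hit 0 first) = 77 · (36/77) = 36.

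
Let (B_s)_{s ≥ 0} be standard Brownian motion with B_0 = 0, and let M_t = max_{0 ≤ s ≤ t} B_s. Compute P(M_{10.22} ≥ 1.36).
P(M_{10.22} ≥ 1.36) = 2·P(B_{10.22} ≥ 1.36) = 2(1 − Φ(1.36/√10.22)) ≈ 0.6705

By the reflection principle for Brownian motion, P(M_t ≥ a) = 2 · P(B_t ≥ a) for a ≥ 0. Since B_t ~ N(0, t), P(B_t ≥ 1.36) = 1 − Φ(1.36/√t) = 1 − Φ(1.36/√10.22) = 1 − Φ(0.4254). So
  P(M_{10.22} ≥ 1.36) = 2(1 − Φ(0.4254)) ≈ 0.6705.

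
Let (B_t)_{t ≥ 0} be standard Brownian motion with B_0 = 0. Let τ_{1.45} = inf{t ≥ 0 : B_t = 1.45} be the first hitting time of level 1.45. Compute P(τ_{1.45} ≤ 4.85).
P(τ_{1.45} ≤ 4.85) = 2(1 − Φ(1.45/√4.85)) = 2(1 − Φ(0.6584)) ≈ 0.5103

By the reflection principle for standard BM, P(τ_b ≤ t) = 2 · P(B_t ≥ b). Since B_t ~ N(0, t), P(B_t ≥ 1.45) = 1 − Φ(1.45/√t) = 1 − Φ(1.45/√4.85) = 1 − Φ(0.6584) ≈ 0.25514. Doubling: P(τ_{1.45} ≤ 4.85) ≈ 2 · 0.25514 = 0.51028 ≈ 0.5103.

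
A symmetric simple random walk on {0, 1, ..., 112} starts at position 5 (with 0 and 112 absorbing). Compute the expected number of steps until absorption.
E[τ | X_0 = 5] = 535

Let v_k = E[τ | X_0 = k]. Boundary: v_0 = v_112 = 0. Recurrence: v_k = 1 + (v_{k-1} + v_{k+1})/2 for 1 ≤ k ≤ 111. The particular solution to v_k − (v_{k-1} + v_{k+1})/2 = 1 is v_k = −k^2. Adding homogeneous solution A + B k and matching boundaries gives v_k = k (112 − k). Substituting k = 5: v_5 = 5 · 107 = 535.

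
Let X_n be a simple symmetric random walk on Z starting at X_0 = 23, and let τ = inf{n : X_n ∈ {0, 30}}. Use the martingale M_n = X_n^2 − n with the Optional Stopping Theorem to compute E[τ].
E[τ] = 161

M_n = X_n^2 − n is a martingale (since E[X_{n+1}^2 | F_n] = X_n^2 + 1). By OST (τ has finite mean in a bounded region), E[M_τ] = E[M_0] = X_0^2 − 0 = 23^2 = 529. Also E[M_τ] = E[X_τ^2] − E[τ]. The walk exits at 0 or 30, with P(hit 30 first) = 23/30, so E[X_τ^2] = 30^2 · 23/30 + 0 = 690. Thus E[τ] = E[X_τ^2] − E[M_τ] = 690 − 529 = 161 = 23(30 − 23) = 161.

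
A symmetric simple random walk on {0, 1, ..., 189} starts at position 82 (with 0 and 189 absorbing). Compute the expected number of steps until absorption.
E[τ | X_0 = 82] = 8774

Let v_k = E[τ | X_0 = k]. Boundary: v_0 = v_189 = 0. Recurrence: v_k = 1 + (v_{k-1} + v_{k+1})/2 for 1 ≤ k ≤ 188. The particular solution to v_k − (v_{k-1} + v_{k+1})/2 = 1 is v_k = −k^2. Adding homogeneous solution A + B k and matching boundaries gives v_k = k (189 − k). Substituting k = 82: v_82 = 82 · 107 = 8774.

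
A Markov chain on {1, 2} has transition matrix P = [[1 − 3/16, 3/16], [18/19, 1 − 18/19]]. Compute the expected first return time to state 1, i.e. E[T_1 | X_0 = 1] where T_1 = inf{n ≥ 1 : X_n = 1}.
E[T_1 | X_0 = 1] = 1/π_1 = 115/96

For an irreducible recurrent Markov chain with stationary distribution π, E[T_i | X_0 = i] = 1/π_i (Kac's formula). Here π_1 = (18/19)/(3/16 + 18/19) = (18/19)/(345/304) = 96/115, so E[T_1 | X_0 = 1] = 1/π_1 = (3/16 + 18/19)/(18/19) = (345/304)/(18/19) = 115/96.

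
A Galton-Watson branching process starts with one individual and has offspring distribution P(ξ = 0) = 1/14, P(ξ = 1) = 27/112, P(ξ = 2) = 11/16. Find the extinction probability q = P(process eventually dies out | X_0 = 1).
q = 8/77

The pgf is f(s) = 1/14 + 27/112·s + 11/16·s². The extinction probability q is the smallest fixed point of f in [0, 1]. Setting s = f(s):
  11/16·s² + (27/112 − 1)·s + 1/14 = 0
  11/16·s² − (1/14 + 11/16)·s + 1/14 = 0
which factors as (s − 1)·(11/16·s − 1/14) = 0, giving roots s = 1 and s = (1/14)/(11/16) = 8/77.
Mean offspring μ = 27/112 + 2·11/16 = 181/112 > 1 (supercritical), so q < 1. The extinction probability is the smaller root: q = (1/14)/(11/16) = 8/77.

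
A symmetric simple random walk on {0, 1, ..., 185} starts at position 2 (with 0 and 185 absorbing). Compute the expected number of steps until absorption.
E[τ | X_0 = 2] = 366

Let v_k = E[τ | X_0 = k]. Boundary: v_0 = v_185 = 0. Recurrence: v_k = 1 + (v_{k-1} + v_{k+1})/2 for 1 ≤ k ≤ 184. The particular solution to v_k − (v_{k-1} + v_{k+1})/2 = 1 is v_k = −k^2. Adding homogeneous solution A + B k and matching boundaries gives v_k = k (185 − k). Substituting k = 2: v_2 = 2 · 183 = 366.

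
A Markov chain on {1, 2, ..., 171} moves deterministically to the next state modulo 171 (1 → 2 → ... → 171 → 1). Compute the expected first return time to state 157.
E[T_157 | X_0 = 157] = 171

The chain cycles deterministically, so starting at state 157 it returns in exactly 171 steps. Equivalently, the stationary distribution is uniform π_j = 1/171 for every state j, so by Kac's formula E[T_157] = 1/π_157 = 171.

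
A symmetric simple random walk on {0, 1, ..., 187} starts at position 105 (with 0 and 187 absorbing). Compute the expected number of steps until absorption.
E[τ | X_0 = 105] = 8610

Let v_k = E[τ | X_0 = k]. Boundary: v_0 = v_187 = 0. Recurrence: v_k = 1 + (v_{k-1} + v_{k+1})/2 for 1 ≤ k ≤ 186. The particular solution to v_k − (v_{k-1} + v_{k+1})/2 = 1 is v_k = −k^2. Adding homogeneous solution A + B k and matching boundaries gives v_k = k (187 − k). Substituting k = 105: v_105 = 105 · 82 = 8610.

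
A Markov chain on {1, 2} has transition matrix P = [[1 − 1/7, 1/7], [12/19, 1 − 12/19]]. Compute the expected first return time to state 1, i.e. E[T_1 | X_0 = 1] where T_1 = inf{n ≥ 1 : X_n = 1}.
E[T_1 | X_0 = 1] = 1/π_1 = 103/84

For an irreducible recurrent Markov chain with stationary distribution π, E[T_i | X_0 = i] = 1/π_i (Kac's formula). Here π_1 = (12/19)/(1/7 + 12/19) = (12/19)/(103/133) = 84/103, so E[T_1 | X_0 = 1] = 1/π_1 = (1/7 + 12/19)/(12/19) = (103/133)/(12/19) = 103/84.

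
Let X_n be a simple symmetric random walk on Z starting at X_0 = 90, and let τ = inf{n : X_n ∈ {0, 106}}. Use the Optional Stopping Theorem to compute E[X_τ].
E[X_τ] = 90

X_n is a martingale and τ is a bounded-mean stopping time (indeed τ is finite a.s. with bounded expectation since the walk is in a bounded region). By the OST, E[X_τ] = E[X_0] = 90. Equivalently: E[X_τ] = 106 · P(hit 106 first) + 0 · P(hit 0 first) = 106 · (90/106) = 90.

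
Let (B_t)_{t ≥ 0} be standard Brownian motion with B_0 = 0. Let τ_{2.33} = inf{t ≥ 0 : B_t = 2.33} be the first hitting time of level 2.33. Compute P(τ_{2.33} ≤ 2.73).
P(τ_{2.33} ≤ 2.73) = 2(1 − Φ(2.33/√2.73)) = 2(1 − Φ(1.4102)) ≈ 0.1585

By the reflection principle for standard BM, P(τ_b ≤ t) = 2 · P(B_t ≥ b). Since B_t ~ N(0, t), P(B_t ≥ 2.33) = 1 − Φ(2.33/√t) = 1 − Φ(2.33/√2.73) = 1 − Φ(1.4102) ≈ 0.07924. Doubling: P(τ_{2.33} ≤ 2.73) ≈ 2 · 0.07924 = 0.15848 ≈ 0.1585.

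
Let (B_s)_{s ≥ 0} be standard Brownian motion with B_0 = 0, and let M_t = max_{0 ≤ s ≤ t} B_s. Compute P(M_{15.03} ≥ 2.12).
P(M_{15.03} ≥ 2.12) = 2·P(B_{15.03} ≥ 2.12) = 2(1 − Φ(2.12/√15.03)) ≈ 0.5845

By the reflection principle for Brownian motion, P(M_t ≥ a) = 2 · P(B_t ≥ a) for a ≥ 0. Since B_t ~ N(0, t), P(B_t ≥ 2.12) = 1 − Φ(2.12/√t) = 1 − Φ(2.12/√15.03) = 1 − Φ(0.5468). So
  P(M_{15.03} ≥ 2.12) = 2(1 − Φ(0.5468)) ≈ 0.5845.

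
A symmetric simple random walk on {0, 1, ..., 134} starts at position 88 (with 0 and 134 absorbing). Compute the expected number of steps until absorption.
E[τ | X_0 = 88] = 4048

Let v_k = E[τ | X_0 = k]. Boundary: v_0 = v_134 = 0. Recurrence: v_k = 1 + (v_{k-1} + v_{k+1})/2 for 1 ≤ k ≤ 133. The particular solution to v_k − (v_{k-1} + v_{k+1})/2 = 1 is v_k = −k^2. Adding homogeneous solution A + B k and matching boundaries gives v_k = k (134 − k). Substituting k = 88: v_88 = 88 · 46 = 4048.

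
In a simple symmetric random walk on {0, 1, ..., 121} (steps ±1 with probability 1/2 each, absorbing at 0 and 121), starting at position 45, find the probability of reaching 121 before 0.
P(hit 121 before 0) = 45/121

Let u_k = P(hit 121 before 0 | start at k). Then u_0 = 0, u_121 = 1, and u_k = u_{k-1}/2 + u_{k+1}/2 for 1 ≤ k ≤ 120. This harmonic recurrence is solved by u_k = k/121, giving u_45 = 45/121.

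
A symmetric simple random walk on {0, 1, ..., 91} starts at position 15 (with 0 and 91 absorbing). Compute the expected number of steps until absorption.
E[τ | X_0 = 15] = 1140

Let v_k = E[τ | X_0 = k]. Boundary: v_0 = v_91 = 0. Recurrence: v_k = 1 + (v_{k-1} + v_{k+1})/2 for 1 ≤ k ≤ 90. The particular solution to v_k − (v_{k-1} + v_{k+1})/2 = 1 is v_k = −k^2. Adding homogeneous solution A + B k and matching boundaries gives v_k = k (91 − k). Substituting k = 15: v_15 = 15 · 76 = 1140.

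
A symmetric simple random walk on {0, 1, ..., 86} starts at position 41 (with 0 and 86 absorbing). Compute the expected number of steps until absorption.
E[τ | X_0 = 41] = 1845

Let v_k = E[τ | X_0 = k]. Boundary: v_0 = v_86 = 0. Recurrence: v_k = 1 + (v_{k-1} + v_{k+1})/2 for 1 ≤ k ≤ 85. The particular solution to v_k − (v_{k-1} + v_{k+1})/2 = 1 is v_k = −k^2. Adding homogeneous solution A + B k and matching boundaries gives v_k = k (86 − k). Substituting k = 41: v_41 = 41 · 45 = 1845.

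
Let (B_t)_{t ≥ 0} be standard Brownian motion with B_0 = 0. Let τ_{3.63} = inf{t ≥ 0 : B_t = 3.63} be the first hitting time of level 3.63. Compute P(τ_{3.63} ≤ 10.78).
P(τ_{3.63} ≤ 10.78) = 2(1 − Φ(3.63/√10.78)) = 2(1 − Φ(1.1056)) ≈ 0.2689

By the reflection principle for standard BM, P(τ_b ≤ t) = 2 · P(B_t ≥ b). Since B_t ~ N(0, t), P(B_t ≥ 3.63) = 1 − Φ(3.63/√t) = 1 − Φ(3.63/√10.78) = 1 − Φ(1.1056) ≈ 0.13445. Doubling: P(τ_{3.63} ≤ 10.78) ≈ 2 · 0.13445 = 0.26890 ≈ 0.2689.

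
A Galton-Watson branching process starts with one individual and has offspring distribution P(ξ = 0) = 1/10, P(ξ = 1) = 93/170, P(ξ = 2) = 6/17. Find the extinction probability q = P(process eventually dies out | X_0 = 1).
q = 17/60

The pgf is f(s) = 1/10 + 93/170·s + 6/17·s². The extinction probability q is the smallest fixed point of f in [0, 1]. Setting s = f(s):
  6/17·s² + (93/170 − 1)·s + 1/10 = 0
  6/17·s² − (1/10 + 6/17)·s + 1/10 = 0
which factors as (s − 1)·(6/17·s − 1/10) = 0, giving roots s = 1 and s = (1/10)/(6/17) = 17/60.
Mean offspring μ = 93/170 + 2·6/17 = 213/170 > 1 (supercritical), so q < 1. The extinction probability is the smaller root: q = (1/10)/(6/17) = 17/60.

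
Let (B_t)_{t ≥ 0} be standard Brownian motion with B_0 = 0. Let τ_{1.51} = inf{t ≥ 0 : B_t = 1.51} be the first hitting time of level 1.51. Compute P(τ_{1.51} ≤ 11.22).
P(τ_{1.51} ≤ 11.22) = 2(1 − Φ(1.51/√11.22)) = 2(1 − Φ(0.4508)) ≈ 0.6521

By the reflection principle for standard BM, P(τ_b ≤ t) = 2 · P(B_t ≥ b). Since B_t ~ N(0, t), P(B_t ≥ 1.51) = 1 − Φ(1.51/√t) = 1 − Φ(1.51/√11.22) = 1 − Φ(0.4508) ≈ 0.32607. Doubling: P(τ_{1.51} ≤ 11.22) ≈ 2 · 0.32607 = 0.65214 ≈ 0.6521.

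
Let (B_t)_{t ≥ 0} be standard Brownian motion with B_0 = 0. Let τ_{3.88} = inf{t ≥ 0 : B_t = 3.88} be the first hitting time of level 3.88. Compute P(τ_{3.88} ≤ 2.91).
P(τ_{3.88} ≤ 2.91) = 2(1 − Φ(3.88/√2.91)) = 2(1 − Φ(2.2745)) ≈ 0.0229

By the reflection principle for standard BM, P(τ_b ≤ t) = 2 · P(B_t ≥ b). Since B_t ~ N(0, t), P(B_t ≥ 3.88) = 1 − Φ(3.88/√t) = 1 − Φ(3.88/√2.91) = 1 − Φ(2.2745) ≈ 0.01147. Doubling: P(τ_{3.88} ≤ 2.91) ≈ 2 · 0.01147 = 0.02294 ≈ 0.0229.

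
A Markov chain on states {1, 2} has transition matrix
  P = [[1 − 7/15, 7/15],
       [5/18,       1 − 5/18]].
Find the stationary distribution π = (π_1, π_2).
π_1 = 25/67, π_2 = 42/67

Solve πP = π with π_1 + π_2 = 1. From πP = π: π_1 · (1 − 7/15) + π_2 · 5/18 = π_1 ⇒ π_2 · 5/18 = π_1 · 7/15 ⇒ π_2/π_1 = (7/15)/(5/18) = 42/25. Together with π_1 + π_2 = 1:
  π_1 = (5/18)/(7/15 + 5/18) = (5/18)/(67/90) = 25/67,
  π_2 = (7/15)/(7/15 + 5/18) = (7/15)/(67/90) = 42/67.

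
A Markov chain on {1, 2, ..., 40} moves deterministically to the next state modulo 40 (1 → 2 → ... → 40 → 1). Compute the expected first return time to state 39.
E[T_39 | X_0 = 39] = 40

The chain cycles deterministically, so starting at state 39 it returns in exactly 40 steps. Equivalently, the stationary distribution is uniform π_j = 1/40 for every state j, so by Kac's formula E[T_39] = 1/π_39 = 40.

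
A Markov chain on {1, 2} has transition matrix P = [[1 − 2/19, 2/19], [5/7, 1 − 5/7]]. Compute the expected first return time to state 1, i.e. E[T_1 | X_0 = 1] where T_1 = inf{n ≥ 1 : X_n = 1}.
E[T_1 | X_0 = 1] = 1/π_1 = 109/95

For an irreducible recurrent Markov chain with stationary distribution π, E[T_i | X_0 = i] = 1/π_i (Kac's formula). Here π_1 = (5/7)/(2/19 + 5/7) = (5/7)/(109/133) = 95/109, so E[T_1 | X_0 = 1] = 1/π_1 = (2/19 + 5/7)/(5/7) = (109/133)/(5/7) = 109/95.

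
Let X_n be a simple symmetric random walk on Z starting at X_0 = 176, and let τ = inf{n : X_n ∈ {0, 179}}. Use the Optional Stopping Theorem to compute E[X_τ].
E[X_τ] = 176

X_n is a martingale and τ is a bounded-mean stopping time (indeed τ is finite a.s. with bounded expectation since the walk is in a bounded region). By the OST, E[X_τ] = E[X_0] = 176. Equivalently: E[X_τ] = 179 · P(hit 179 first) + 0 · P(hit 0 first) = 179 · (176/179) = 176.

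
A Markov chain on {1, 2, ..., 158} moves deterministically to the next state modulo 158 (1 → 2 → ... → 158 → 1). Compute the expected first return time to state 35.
E[T_35 | X_0 = 35] = 158

The chain cycles deterministically, so starting at state 35 it returns in exactly 158 steps. Equivalently, the stationary distribution is uniform π_j = 1/158 for every state j, so by Kac's formula E[T_35] = 1/π_35 = 158.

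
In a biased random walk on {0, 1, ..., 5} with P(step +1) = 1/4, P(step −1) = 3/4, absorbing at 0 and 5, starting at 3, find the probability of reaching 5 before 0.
P(hit 5 before 0) = (1 − (3)^3) / (1 − (3)^5) = 13/121

Let u_k denote P(reach 5 before 0 | start at k). Boundary: u_0 = 0, u_5 = 1. Recurrence: u_k = 1/4·u_{k+1} + 3/4·u_{k-1} for 1 ≤ k ≤ 4. Try u_k = A + B·r^k with r = q/p = (3/4)/(1/4) = 3. Substitution satisfies the recurrence; boundary conditions give:
  u_k = (1 − r^k) / (1 − r^N) = (1 − (3)^3) / (1 − (3)^5) = 13/121.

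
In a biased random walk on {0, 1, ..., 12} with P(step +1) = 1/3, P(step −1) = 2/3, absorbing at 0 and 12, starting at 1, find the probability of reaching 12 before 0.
P(hit 12 before 0) = (1 − (2)^1) / (1 − (2)^12) = 1/4095

Let u_k denote P(reach 12 before 0 | start at k). Boundary: u_0 = 0, u_12 = 1. Recurrence: u_k = 1/3·u_{k+1} + 2/3·u_{k-1} for 1 ≤ k ≤ 11. Try u_k = A + B·r^k with r = q/p = (2/3)/(1/3) = 2. Substitution satisfies the recurrence; boundary conditions give:
  u_k = (1 − r^k) / (1 − r^N) = (1 − (2)^1) / (1 − (2)^12) = 1/4095.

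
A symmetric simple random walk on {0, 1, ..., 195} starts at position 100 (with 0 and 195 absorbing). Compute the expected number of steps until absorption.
E[τ | X_0 = 100] = 9500

Let v_k = E[τ | X_0 = k]. Boundary: v_0 = v_195 = 0. Recurrence: v_k = 1 + (v_{k-1} + v_{k+1})/2 for 1 ≤ k ≤ 194. The particular solution to v_k − (v_{k-1} + v_{k+1})/2 = 1 is v_k = −k^2. Adding homogeneous solution A + B k and matching boundaries gives v_k = k (195 − k). Substituting k = 100: v_100 = 100 · 95 = 9500.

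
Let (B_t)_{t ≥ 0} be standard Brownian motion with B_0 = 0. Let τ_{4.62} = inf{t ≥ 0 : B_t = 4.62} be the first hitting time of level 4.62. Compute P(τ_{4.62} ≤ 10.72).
P(τ_{4.62} ≤ 10.72) = 2(1 − Φ(4.62/√10.72)) = 2(1 − Φ(1.4111)) ≈ 0.1582

By the reflection principle for standard BM, P(τ_b ≤ t) = 2 · P(B_t ≥ b). Since B_t ~ N(0, t), P(B_t ≥ 4.62) = 1 − Φ(4.62/√t) = 1 − Φ(4.62/√10.72) = 1 − Φ(1.4111) ≈ 0.07911. Doubling: P(τ_{4.62} ≤ 10.72) ≈ 2 · 0.07911 = 0.15822 ≈ 0.1582.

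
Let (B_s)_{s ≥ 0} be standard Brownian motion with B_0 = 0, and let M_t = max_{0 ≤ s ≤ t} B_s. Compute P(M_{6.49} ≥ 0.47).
P(M_{6.49} ≥ 0.47) = 2·P(B_{6.49} ≥ 0.47) = 2(1 − Φ(0.47/√6.49)) ≈ 0.8536

By the reflection principle for Brownian motion, P(M_t ≥ a) = 2 · P(B_t ≥ a) for a ≥ 0. Since B_t ~ N(0, t), P(B_t ≥ 0.47) = 1 − Φ(0.47/√t) = 1 − Φ(0.47/√6.49) = 1 − Φ(0.1845). So
  P(M_{6.49} ≥ 0.47) = 2(1 − Φ(0.1845)) ≈ 0.8536.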